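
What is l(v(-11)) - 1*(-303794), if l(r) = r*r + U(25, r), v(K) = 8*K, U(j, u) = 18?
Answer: 311556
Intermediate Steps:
l(r) = 18 + r² (l(r) = r*r + 18 = r² + 18 = 18 + r²)
l(v(-11)) - 1*(-303794) = (18 + (8*(-11))²) - 1*(-303794) = (18 + (-88)²) + 303794 = (18 + 7744) + 303794 = 7762 + 303794 = 311556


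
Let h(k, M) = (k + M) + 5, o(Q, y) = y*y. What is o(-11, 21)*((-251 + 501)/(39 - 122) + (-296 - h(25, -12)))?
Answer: -11603592/83 ≈ -1.3980e+5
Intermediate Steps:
o(Q, y) = y**2
h(k, M) = 5 + M + k (h(k, M) = (M + k) + 5 = 5 + M + k)
o(-11, 21)*((-251 + 501)/(39 - 122) + (-296 - h(25, -12))) = 21**2*((-251 + 501)/(39 - 122) + (-296 - (5 - 12 + 25))) = 441*(250/(-83) + (-296 - 1*18)) = 441*(250*(-1/83) + (-296 - 18)) = 441*(-250/83 - 314) = 441*(-26312/83) = -11603592/83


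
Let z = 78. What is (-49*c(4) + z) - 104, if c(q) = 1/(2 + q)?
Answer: -205/6 ≈ -34.167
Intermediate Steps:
(-49*c(4) + z) - 104 = (-49/(2 + 4) + 78) - 104 = (-49/6 + 78) - 104 = 419/6 - 104 = -205/6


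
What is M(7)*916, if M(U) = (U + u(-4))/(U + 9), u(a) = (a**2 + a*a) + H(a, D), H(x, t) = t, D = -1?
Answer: 4351/2 ≈ 2175.5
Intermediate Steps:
u(a) = -1 + 2*a**2 (u(a) = (a**2 + a*a) - 1 = (a**2 + a**2) - 1 = 2*a**2 - 1 = -1 + 2*a**2)
M(U) = (31 + U)/(9 + U) (M(U) = (U + (-1 + 2*(-4)**2))/(U + 9) = (U + (-1 + 2*16))/(9 + U) = (U + (-1 + 32))/(9 + U) = (U + 31)/(9 + U) = (31 + U)/(9 + U))
M(7)*916 = ((31 + 7)/(9 + 7))*916 = (38/16)*916 = ((1/16)*38)*916 = (19/8)*916 = 4351/2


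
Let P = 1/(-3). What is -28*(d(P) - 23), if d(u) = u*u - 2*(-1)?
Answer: 5264/9 ≈ 584.89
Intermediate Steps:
P = -1/3 ≈ -0.33333
d(u) = 2 + u**2 (d(u) = u**2 + 2 = 2 + u**2)
-28*(d(P) - 23) = -28*((2 + (-1/3)**2) - 23) = -28*((2 + 1/9) - 23) = -28*(19/9 - 23) = -28*(-188/9) = 5264/9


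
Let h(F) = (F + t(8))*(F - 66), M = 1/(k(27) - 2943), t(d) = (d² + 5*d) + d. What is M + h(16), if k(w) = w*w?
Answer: -14169601/2214 ≈ -6400.0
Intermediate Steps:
t(d) = d² + 6*d
k(w) = w²
M = -1/2214 (M = 1/(27² - 2943) = 1/(729 - 2943) = 1/(-2214) = -1/2214 ≈ -0.00045167)
h(F) = (-66 + F)*(112 + F) (h(F) = (F + 8*(6 + 8))*(F - 66) = (F + 8*14)*(-66 + F) = (F + 112)*(-66 + F) = (112 + F)*(-66 + F) = (-66 + F)*(112 + F))
M + h(16) = -1/2214 + (-7392 + 16² + 46*16) = -1/2214 + (-7392 + 256 + 736) = -1/2214 - 6400 = -14169601/2214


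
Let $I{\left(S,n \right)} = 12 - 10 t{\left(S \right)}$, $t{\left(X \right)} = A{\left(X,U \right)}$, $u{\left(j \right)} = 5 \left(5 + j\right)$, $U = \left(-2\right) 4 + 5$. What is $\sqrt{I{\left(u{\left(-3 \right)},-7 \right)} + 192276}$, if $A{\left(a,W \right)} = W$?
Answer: $\sqrt{192318} \approx 438.54$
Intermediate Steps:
$U = -3$ ($U = -8 + 5 = -3$)
$u{\left(j \right)} = 25 + 5 j$
$t{\left(X \right)} = -3$
$I{\left(S,n \right)} = 42$ ($I{\left(S,n \right)} = 12 - -30 = 12 + 30 = 42$)
$\sqrt{I{\left(u{\left(-3 \right)},-7 \right)} + 192276} = \sqrt{42 + 192276} = \sqrt{192318}$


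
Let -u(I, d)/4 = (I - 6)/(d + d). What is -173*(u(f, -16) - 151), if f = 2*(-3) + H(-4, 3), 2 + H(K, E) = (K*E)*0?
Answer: 105703/4 ≈ 26426.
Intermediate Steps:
H(K, E) = -2 (H(K, E) = -2 + (K*E)*0 = -2 + (E*K)*0 = -2 + 0 = -2)
f = -8 (f = 2*(-3) - 2 = -6 - 2 = -8)
u(I, d) = -2*(-6 + I)/d (u(I, d) = -4*(I - 6)/(d + d) = -4*(-6 + I)/(2*d) = -4*(-6 + I)*1/(2*d) = -2*(-6 + I)/d)
-173*(u(f, -16) - 151) = -173*(2*(6 - 1*(-8))/(-16) - 151) = -173*(2*(-1/16)*(6 + 8) - 151) = -173*(2*(-1/16)*14 - 151) = -173*(-7/4 - 151) = -173*(-611/4) = 105703/4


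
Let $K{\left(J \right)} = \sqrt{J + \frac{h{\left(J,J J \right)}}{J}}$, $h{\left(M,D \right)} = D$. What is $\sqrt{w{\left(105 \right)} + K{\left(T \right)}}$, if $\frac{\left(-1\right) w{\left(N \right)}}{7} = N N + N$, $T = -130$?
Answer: $\sqrt{-77910 + 2 i \sqrt{65}} \approx 0.029 + 279.12 i$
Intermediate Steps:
$w{\left(N \right)} = - 7 N - 7 N^{2}$ ($w{\left(N \right)} = - 7 \left(N N + N\right) = - 7 \left(N^{2} + N\right) = - 7 \left(N + N^{2}\right) = - 7 N - 7 N^{2}$)
$K{\left(J \right)} = \sqrt{2} \sqrt{J}$ ($K{\left(J \right)} = \sqrt{J + \frac{J J}{J}} = \sqrt{J + \frac{J^{2}}{J}} = \sqrt{J + J} = \sqrt{2 J} = \sqrt{2} \sqrt{J}$)
$\sqrt{w{\left(105 \right)} + K{\left(T \right)}} = \sqrt{\left(-7\right) 105 \left(1 + 105\right) + \sqrt{2} \sqrt{-130}} = \sqrt{\left(-7\right) 105 \cdot 106 + \sqrt{2} i \sqrt{130}} = \sqrt{-77910 + 2 i \sqrt{65}}$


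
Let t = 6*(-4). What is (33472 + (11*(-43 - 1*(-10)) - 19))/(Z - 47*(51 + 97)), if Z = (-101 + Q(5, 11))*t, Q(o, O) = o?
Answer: -16545/2326 ≈ -7.1131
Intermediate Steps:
t = -24
Z = 2304 (Z = (-101 + 5)*(-24) = -96*(-24) = 2304)
(33472 + (11*(-43 - 1*(-10)) - 19))/(Z - 47*(51 + 97)) = (33472 + (11*(-43 - 1*(-10)) - 19))/(2304 - 47*(51 + 97)) = (33472 + (11*(-43 + 10) - 19))/(2304 - 47*148) = (33472 + (11*(-33) - 19))/(2304 - 6956) = (33472 + (-363 - 19))/(-4652) = (33472 - 382)*(-1/4652) = 33090*(-1/4652) = -16545/2326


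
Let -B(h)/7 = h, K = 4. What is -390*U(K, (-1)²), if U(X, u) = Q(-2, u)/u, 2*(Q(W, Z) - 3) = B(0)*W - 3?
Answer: -585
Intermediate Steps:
B(h) = -7*h
Q(W, Z) = 3/2 (Q(W, Z) = 3 + ((-7*0)*W - 3)/2 = 3 + (0*W - 3)/2 = 3 + (0 - 3)/2 = 3 + (½)*(-3) = 3 - 3/2 = 3/2)
U(X, u) = 3/(2*u)
-390*U(K, (-1)²) = -585/((-1)²) = -585/1 = -585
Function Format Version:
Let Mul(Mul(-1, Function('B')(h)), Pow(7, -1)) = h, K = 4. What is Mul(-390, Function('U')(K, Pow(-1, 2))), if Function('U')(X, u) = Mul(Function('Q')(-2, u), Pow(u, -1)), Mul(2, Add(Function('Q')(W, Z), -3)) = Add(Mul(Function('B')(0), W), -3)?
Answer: -585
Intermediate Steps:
Function('B')(h) = Mul(-7, h)
Function('Q')(W, Z) = Rational(3, 2) (Function('Q')(W, Z) = Add(3, Mul(Rational(1, 2), Add(Mul(Mul(-7, 0), W), -3))) = Add(3, Mul(Rational(1, 2), Add(Mul(0, W), -3))) = Add(3, Mul(Rational(1, 2), Add(0, -3))) = Add(3, Mul(Rational(1, 2), -3)) = Add(3, Rational(-3, 2)) = Rational(3, 2))
Function('U')(X, u) = Mul(Rational(3, 2), Pow(u, -1))
Mul(-390, Function('U')(K, Pow(-1, 2))) = Mul(-390, Mul(Rational(3, 2), Pow(Pow(-1, 2), -1))) = Mul(-390, Mul(Rational(3, 2), Pow(1, -1))) = Mul(-390, Mul(Rational(3, 2), 1)) = Mul(-390, Rational(3, 2)) = -585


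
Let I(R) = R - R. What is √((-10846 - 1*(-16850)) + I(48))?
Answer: 2*√1501 ≈ 77.485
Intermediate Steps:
I(R) = 0
√((-10846 - 1*(-16850)) + I(48)) = √((-10846 - 1*(-16850)) + 0) = √((-10846 + 16850) + 0) = √(6004 + 0) = √6004 = 2*√1501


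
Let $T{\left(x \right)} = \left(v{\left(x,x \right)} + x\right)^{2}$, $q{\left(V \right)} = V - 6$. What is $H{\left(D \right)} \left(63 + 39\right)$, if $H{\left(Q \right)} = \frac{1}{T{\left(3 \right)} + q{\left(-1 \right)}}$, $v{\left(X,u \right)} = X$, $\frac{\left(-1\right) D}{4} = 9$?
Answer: $\frac{102}{29} \approx 3.5172$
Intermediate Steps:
$q{\left(V \right)} = -6 + V$ ($q{\left(V \right)} = V - 6 = -6 + V$)
$D = -36$ ($D = \left(-4\right) 9 = -36$)
$T{\left(x \right)} = 4 x^{2}$ ($T{\left(x \right)} = \left(x + x\right)^{2} = \left(2 x\right)^{2} = 4 x^{2}$)
$H{\left(Q \right)} = \frac{1}{29}$ ($H{\left(Q \right)} = \frac{1}{4 \cdot 3^{2} - 7} = \frac{1}{4 \cdot 9 - 7} = \frac{1}{36 - 7} = \frac{1}{29}$)
$H{\left(D \right)} \left(63 + 39\right) = \frac{63 + 39}{29} = \frac{1}{29} \cdot 102 = \frac{102}{29}$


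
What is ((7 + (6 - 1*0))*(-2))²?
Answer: 676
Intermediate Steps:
((7 + (6 - 1*0))*(-2))² = ((7 + (6 + 0))*(-2))² = ((7 + 6)*(-2))² = (13*(-2))² = (-26)² = 676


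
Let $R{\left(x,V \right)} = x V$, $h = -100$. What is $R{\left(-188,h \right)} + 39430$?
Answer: $58230$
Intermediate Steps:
$R{\left(x,V \right)} = V x$
$R{\left(-188,h \right)} + 39430 = \left(-100\right) \left(-188\right) + 39430 = 18800 + 39430 = 58230$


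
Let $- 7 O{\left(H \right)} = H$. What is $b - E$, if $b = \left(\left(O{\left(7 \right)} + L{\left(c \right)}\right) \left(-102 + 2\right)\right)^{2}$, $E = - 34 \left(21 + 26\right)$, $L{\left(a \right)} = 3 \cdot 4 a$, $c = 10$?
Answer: $141611598$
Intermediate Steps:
$O{\left(H \right)} = - \frac{H}{7}$
$L{\left(a \right)} = 12 a$
$E = -1598$ ($E = \left(-34\right) 47 = -1598$)
$b = 141610000$ ($b = \left(\left(\left(- \frac{1}{7}\right) 7 + 12 \cdot 10\right) \left(-102 + 2\right)\right)^{2} = \left(\left(-1 + 120\right) \left(-100\right)\right)^{2} = \left(119 \left(-100\right)\right)^{2} = \left(-11900\right)^{2} = 141610000$)
$b - E = 141610000 - -1598 = 141610000 + 1598 = 141611598$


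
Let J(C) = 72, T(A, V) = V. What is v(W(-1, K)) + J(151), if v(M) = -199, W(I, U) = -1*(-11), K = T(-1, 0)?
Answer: -127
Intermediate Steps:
K = 0
W(I, U) = 11
v(W(-1, K)) + J(151) = -199 + 72 = -127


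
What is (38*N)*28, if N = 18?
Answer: 19152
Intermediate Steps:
(38*N)*28 = (38*18)*28 = 684*28 = 19152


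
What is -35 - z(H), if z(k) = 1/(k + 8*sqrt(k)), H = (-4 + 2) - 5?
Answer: -2484/71 + 8*I*sqrt(7)/497 ≈ -34.986 + 0.042588*I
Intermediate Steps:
H = -7 (H = -2 - 5 = -7)
-35 - z(H) = -35 - 1/(-7 + 8*sqrt(-7)) = -35 - 1/(-7 + 8*(I*sqrt(7))) = -35 - 1/(-7 + 8*I*sqrt(7))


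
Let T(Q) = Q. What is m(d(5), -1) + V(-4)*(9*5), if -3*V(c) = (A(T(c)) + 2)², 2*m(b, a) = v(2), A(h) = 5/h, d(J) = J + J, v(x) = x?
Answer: -119/16 ≈ -7.4375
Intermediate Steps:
d(J) = 2*J
m(b, a) = 1 (m(b, a) = (½)*2 = 1)
V(c) = -(2 + 5/c)²/3 (V(c) = -(5/c + 2)²/3 = -(2 + 5/c)²/3)
m(d(5), -1) + V(-4)*(9*5) = 1 + (-⅓*(5 + 2*(-4))²/(-4)²)*(9*5) = 1 - ⅓*1/16*(5 - 8)²*45 = 1 - ⅓*1/16*(-3)²*45 = 1 - ⅓*1/16*9*45 = 1 - 3/16*45 = 1 - 135/16 = -119/16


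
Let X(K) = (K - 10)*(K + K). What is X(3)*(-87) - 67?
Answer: 3587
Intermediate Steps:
X(K) = 2*K*(-10 + K) (X(K) = (-10 + K)*(2*K) = 2*K*(-10 + K))
X(3)*(-87) - 67 = (2*3*(-10 + 3))*(-87) - 67 = (2*3*(-7))*(-87) - 67 = -42*(-87) - 67 = 3654 - 67 = 3587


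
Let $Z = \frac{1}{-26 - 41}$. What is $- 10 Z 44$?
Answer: $\frac{440}{67} \approx 6.5672$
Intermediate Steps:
$Z = - \frac{1}{67}$ ($Z = \frac{1}{-67} = - \frac{1}{67} \approx -0.014925$)
$- 10 Z 44 = \left(-10\right) \left(- \frac{1}{67}\right) 44 = \frac{10}{67} \cdot 44 = \frac{440}{67}$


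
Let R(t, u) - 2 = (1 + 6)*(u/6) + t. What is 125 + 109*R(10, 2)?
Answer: 5062/3 ≈ 1687.3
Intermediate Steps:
R(t, u) = 2 + t + 7*u/6 (R(t, u) = 2 + ((1 + 6)*(u/6) + t) = 2 + (7*(u*(1/6)) + t) = 2 + (7*(u/6) + t) = 2 + (7*u/6 + t) = 2 + (t + 7*u/6) = 2 + t + 7*u/6)
125 + 109*R(10, 2) = 125 + 109*(2 + 10 + (7/6)*2) = 125 + 109*(2 + 10 + 7/3) = 125 + 109*(43/3) = 125 + 4687/3 = 5062/3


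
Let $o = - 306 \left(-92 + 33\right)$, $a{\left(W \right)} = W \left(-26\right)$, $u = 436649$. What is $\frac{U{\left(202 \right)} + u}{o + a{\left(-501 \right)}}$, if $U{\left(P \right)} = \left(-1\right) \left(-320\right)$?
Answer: $\frac{436969}{31080} \approx 14.059$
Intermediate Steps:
$a{\left(W \right)} = - 26 W$
$U{\left(P \right)} = 320$
$o = 18054$ ($o = \left(-306\right) \left(-59\right) = 18054$)
$\frac{U{\left(202 \right)} + u}{o + a{\left(-501 \right)}} = \frac{320 + 436649}{18054 - -13026} = \frac{436969}{18054 + 13026} = \frac{436969}{31080}$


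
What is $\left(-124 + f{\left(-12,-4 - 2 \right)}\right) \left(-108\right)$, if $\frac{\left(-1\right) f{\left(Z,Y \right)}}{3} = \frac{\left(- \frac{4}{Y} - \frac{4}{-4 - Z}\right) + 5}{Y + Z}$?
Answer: $13299$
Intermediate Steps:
$f{\left(Z,Y \right)} = - \frac{3 \left(5 - \frac{4}{Y} - \frac{4}{-4 - Z}\right)}{Y + Z}$ ($f{\left(Z,Y \right)} = - 3 \frac{\left(- \frac{4}{Y} - \frac{4}{-4 - Z}\right) + 5}{Y + Z} = - 3 \frac{5 - \frac{4}{Y} - \frac{4}{-4 - Z}}{Y + Z} = - \frac{3 \left(5 - \frac{4}{Y} - \frac{4}{-4 - Z}\right)}{Y + Z}$)
$\left(-124 + f{\left(-12,-4 - 2 \right)}\right) \left(-108\right) = \left(-124 + \frac{3 \left(16 - 24 \left(-4 - 2\right) + 4 \left(-12\right) - 5 \left(-4 - 2\right) \left(-12\right)\right)}{\left(-4 - 2\right) \left(\left(-12\right)^{2} + 4 \left(-4 - 2\right) + 4 \left(-12\right) + \left(-4 - 2\right) \left(-12\right)\right)}\right) \left(-108\right) = \left(-124 + \frac{3 \left(16 - -144 - 48 - \left(-30\right) \left(-12\right)\right)}{\left(-6\right) \left(144 + 4 \left(-6\right) - 48 - -72\right)}\right) \left(-108\right) = \left(-124 + 3 \left(- \frac{1}{6}\right) \frac{1}{144 - 24 - 48 + 72} \left(16 + 144 - 48 - 360\right)\right) \left(-108\right) = \left(-124 + 3 \left(- \frac{1}{6}\right) \frac{1}{144} \left(-248\right)\right) \left(-108\right) = \left(-124 + \frac{31}{36}\right) \left(-108\right) = \left(- \frac{4433}{36}\right) \left(-108\right) = 13299$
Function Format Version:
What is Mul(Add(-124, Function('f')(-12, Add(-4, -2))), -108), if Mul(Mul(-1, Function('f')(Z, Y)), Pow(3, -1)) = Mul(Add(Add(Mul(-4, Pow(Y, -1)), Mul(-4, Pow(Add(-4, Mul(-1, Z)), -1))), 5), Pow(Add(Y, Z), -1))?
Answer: 13299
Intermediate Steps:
Function('f')(Z, Y) = Mul(-3, Pow(Add(Y, Z), -1), Add(5, Mul(-4, Pow(Y, -1)), Mul(-4, Pow(Add(-4, Mul(-1, Z)), -1)))) (Function('f')(Z, Y) = Mul(-3, Mul(Add(Add(Mul(-4, Pow(Y, -1)), Mul(-4, Pow(Add(-4, Mul(-1, Z)), -1))), 5), Pow(Add(Y, Z), -1))) = Mul(-3, Mul(Add(5, Mul(-4, Pow(Y, -1)), Mul(-4, Pow(Add(-4, Mul(-1, Z)), -1))), Pow(Add(Y, Z), -1))) = Mul(-3, Mul(Pow(Add(Y, Z), -1), Add(5, Mul(-4, Pow(Y, -1)), Mul(-4, Pow(Add(-4, Mul(-1, Z)), -1))))) = Mul(-3, Pow(Add(Y, Z), -1), Add(5, Mul(-4, Pow(Y, -1)), Mul(-4, Pow(Add(-4, Mul(-1, Z)), -1)))))
Mul(Add(-124, Function('f')(-12, Add(-4, -2))), -108) = Mul(Add(-124, Mul(3, Pow(Add(-4, -2), -1), Pow(Add(Pow(-12, 2), Mul(4, Add(-4, -2)), Mul(4, -12), Mul(Add(-4, -2), -12)), -1), Add(16, Mul(-24, Add(-4, -2)), Mul(4, -12), Mul(-5, Add(-4, -2), -12)))), -108) = Mul(Add(-124, Mul(3, Pow(-6, -1), Pow(Add(144, Mul(4, -6), -48, Mul(-6, -12)), -1), Add(16, Mul(-24, -6), -48, Mul(-5, -6, -12)))), -108) = Mul(Add(-124, Mul(3, Rational(-1, 6), Pow(Add(144, -24, -48, 72), -1), Add(16, 144, -48, -360))), -108) = Mul(Add(-124, Mul(3, Rational(-1, 6), Pow(144, -1), -248)), -108) = Mul(Add(-124, Mul(3, Rational(-1, 6), Rational(1, 144), -248)), -108) = Mul(Add(-124, Rational(31, 36)), -108) = Mul(Rational(-4433, 36), -108) = 13299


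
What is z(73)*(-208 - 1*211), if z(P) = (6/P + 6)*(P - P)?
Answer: 0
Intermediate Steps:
z(P) = 0 (z(P) = (6 + 6/P)*0 = 0)
z(73)*(-208 - 1*211) = 0*(-208 - 1*211) = 0*(-208 - 211) = 0*(-419) = 0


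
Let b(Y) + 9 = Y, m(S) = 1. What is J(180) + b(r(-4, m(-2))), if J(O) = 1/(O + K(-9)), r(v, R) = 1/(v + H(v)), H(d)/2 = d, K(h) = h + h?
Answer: -2941/324 ≈ -9.0772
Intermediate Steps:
K(h) = 2*h
H(d) = 2*d
r(v, R) = 1/(3*v) (r(v, R) = 1/(v + 2*v) = 1/(3*v))
J(O) = 1/(-18 + O) (J(O) = 1/(O + 2*(-9)) = 1/(O - 18) = 1/(-18 + O))
b(Y) = -9 + Y
J(180) + b(r(-4, m(-2))) = 1/(-18 + 180) + (-9 + (⅓)/(-4)) = 1/162 + (-9 + (⅓)*(-¼)) = 1/162 + (-9 - 1/12) = 1/162 - 109/12 = -2941/324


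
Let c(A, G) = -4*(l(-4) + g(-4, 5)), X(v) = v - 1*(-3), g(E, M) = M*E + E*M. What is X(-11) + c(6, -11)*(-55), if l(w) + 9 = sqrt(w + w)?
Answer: -10788 + 440*I*sqrt(2) ≈ -10788.0 + 622.25*I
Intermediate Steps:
g(E, M) = 2*E*M (g(E, M) = E*M + E*M = 2*E*M)
X(v) = 3 + v (X(v) = v + 3 = 3 + v)
l(w) = -9 + sqrt(2)*sqrt(w) (l(w) = -9 + sqrt(w + w) = -9 + sqrt(2*w) = -9 + sqrt(2)*sqrt(w))
c(A, G) = 196 - 8*I*sqrt(2) (c(A, G) = -4*((-9 + sqrt(2)*sqrt(-4)) + 2*(-4)*5) = -4*((-9 + sqrt(2)*(2*I)) - 40) = -4*((-9 + 2*I*sqrt(2)) - 40) = -4*(-49 + 2*I*sqrt(2)) = 196 - 8*I*sqrt(2))
X(-11) + c(6, -11)*(-55) = (3 - 11) + (196 - 8*I*sqrt(2))*(-55) = -8 + (-10780 + 440*I*sqrt(2)) = -10788 + 440*I*sqrt(2)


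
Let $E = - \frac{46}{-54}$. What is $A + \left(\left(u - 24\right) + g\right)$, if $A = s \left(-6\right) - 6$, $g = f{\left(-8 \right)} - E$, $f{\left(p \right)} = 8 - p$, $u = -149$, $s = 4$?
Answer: $- \frac{5072}{27} \approx -187.85$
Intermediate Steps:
$E = \frac{23}{27}$ ($E = \left(-46\right) \left(- \frac{1}{54}\right) = \frac{23}{27} \approx 0.85185$)
$g = \frac{409}{27}$ ($g = \left(8 - -8\right) - \frac{23}{27} = \left(8 + 8\right) - \frac{23}{27} = 16 - \frac{23}{27} = \frac{409}{27} \approx 15.148$)
$A = -30$ ($A = 4 \left(-6\right) - 6 = -24 - 6 = -30$)
$A + \left(\left(u - 24\right) + g\right) = -30 + \left(\left(-149 - 24\right) + \frac{409}{27}\right) = -30 + \left(-173 + \frac{409}{27}\right) = -30 - \frac{4262}{27} = - \frac{5072}{27}$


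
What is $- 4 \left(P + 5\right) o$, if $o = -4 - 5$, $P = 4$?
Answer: $324$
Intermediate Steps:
$o = -9$
$- 4 \left(P + 5\right) o = - 4 \left(4 + 5\right) \left(-9\right) = \left(-4\right) 9 \left(-9\right) = \left(-36\right) \left(-9\right) = 324$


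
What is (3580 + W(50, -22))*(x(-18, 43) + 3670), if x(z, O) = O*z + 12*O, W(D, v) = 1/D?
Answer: 305375706/25 ≈ 1.2215e+7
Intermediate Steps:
x(z, O) = 12*O + O*z
(3580 + W(50, -22))*(x(-18, 43) + 3670) = (3580 + 1/50)*(43*(12 - 18) + 3670) = (3580 + 1/50)*(43*(-6) + 3670) = 179001*(-258 + 3670)/50 = (179001/50)*3412 = 305375706/25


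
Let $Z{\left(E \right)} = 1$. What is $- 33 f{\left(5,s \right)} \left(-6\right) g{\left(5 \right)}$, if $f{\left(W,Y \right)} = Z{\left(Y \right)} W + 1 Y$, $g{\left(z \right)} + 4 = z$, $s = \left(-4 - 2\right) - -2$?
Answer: $198$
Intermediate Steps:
$s = -4$ ($s = -6 + 2 = -4$)
$g{\left(z \right)} = -4 + z$
$f{\left(W,Y \right)} = W + Y$ ($f{\left(W,Y \right)} = 1 W + 1 Y = W + Y$)
$- 33 f{\left(5,s \right)} \left(-6\right) g{\left(5 \right)} = - 33 \left(5 - 4\right) \left(-6\right) \left(-4 + 5\right) = - 33 \cdot 1 \left(-6\right) 1 = \left(-33\right) \left(-6\right) 1 = 198 \cdot 1 = 198$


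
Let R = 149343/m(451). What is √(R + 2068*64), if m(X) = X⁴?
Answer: √5475662550195295/203401 ≈ 363.80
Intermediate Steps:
R = 149343/41371966801 (R = 149343/(451⁴) = 149343/41371966801 ≈ 3.6098e-6)
√(R + 2068*64) = √(149343/41371966801 + 2068*64) = √(149343/41371966801 + 132352) = √(5475662550195295/41371966801) = √5475662550195295/203401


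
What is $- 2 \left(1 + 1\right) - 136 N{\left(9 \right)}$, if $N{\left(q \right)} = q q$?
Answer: $-11020$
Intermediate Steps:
$N{\left(q \right)} = q^{2}$
$- 2 \left(1 + 1\right) - 136 N{\left(9 \right)} = - 2 \left(1 + 1\right) - 136 \cdot 9^{2} = \left(-2\right) 2 - 11016 = -4 - 11016 = -11020$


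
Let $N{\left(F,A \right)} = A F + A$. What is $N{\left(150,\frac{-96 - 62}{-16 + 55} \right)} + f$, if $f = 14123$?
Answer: $\frac{526939}{39} \approx 13511.0$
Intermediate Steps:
$N{\left(F,A \right)} = A + A F$
$N{\left(150,\frac{-96 - 62}{-16 + 55} \right)} + f = \frac{-96 - 62}{-16 + 55} \left(1 + 150\right) + 14123 = - \frac{158}{39} \cdot 151 + 14123 = \left(-158\right) \frac{1}{39} \cdot 151 + 14123 = \left(- \frac{158}{39}\right) 151 + 14123 = - \frac{23858}{39} + 14123 = \frac{526939}{39}$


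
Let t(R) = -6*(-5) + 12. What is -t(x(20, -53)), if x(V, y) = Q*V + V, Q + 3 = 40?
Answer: -42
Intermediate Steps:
Q = 37 (Q = -3 + 40 = 37)
x(V, y) = 38*V (x(V, y) = 37*V + V = 38*V)
t(R) = 42 (t(R) = 30 + 12 = 42)
-t(x(20, -53)) = -1*42 = -42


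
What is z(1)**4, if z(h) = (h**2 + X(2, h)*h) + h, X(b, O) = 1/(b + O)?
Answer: 2401/81 ≈ 29.642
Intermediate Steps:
X(b, O) = 1/(O + b)
z(h) = h + h**2 + h/(2 + h) (z(h) = (h**2 + h/(h + 2)) + h = (h**2 + h/(2 + h)) + h = h + h**2 + h/(2 + h))
z(1)**4 = (1*(1 + (1 + 1)*(2 + 1))/(2 + 1))**4 = (1*(1 + 2*3)/3)**4 = (1*(1/3)*(1 + 6))**4 = (1*(1/3)*7)**4 = (7/3)**4 = 2401/81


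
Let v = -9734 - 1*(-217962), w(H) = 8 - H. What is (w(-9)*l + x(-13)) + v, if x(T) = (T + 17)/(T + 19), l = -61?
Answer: 621575/3 ≈ 2.0719e+5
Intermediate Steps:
x(T) = (17 + T)/(19 + T)
v = 208228 (v = -9734 + 217962 = 208228)
(w(-9)*l + x(-13)) + v = ((8 - 1*(-9))*(-61) + (17 - 13)/(19 - 13)) + 208228 = ((8 + 9)*(-61) + 4/6) + 208228 = (17*(-61) + (⅙)*4) + 208228 = (-1037 + ⅔) + 208228 = -3109/3 + 208228 = 621575/3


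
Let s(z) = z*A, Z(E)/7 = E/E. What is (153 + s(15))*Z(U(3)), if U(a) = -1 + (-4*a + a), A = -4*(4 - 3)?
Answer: 651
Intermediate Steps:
A = -4 (A = -4*1 = -4)
U(a) = -1 - 3*a
Z(E) = 7 (Z(E) = 7*(E/E) = 7*1 = 7)
s(z) = -4*z (s(z) = z*(-4) = -4*z)
(153 + s(15))*Z(U(3)) = (153 - 4*15)*7 = (153 - 60)*7 = 93*7 = 651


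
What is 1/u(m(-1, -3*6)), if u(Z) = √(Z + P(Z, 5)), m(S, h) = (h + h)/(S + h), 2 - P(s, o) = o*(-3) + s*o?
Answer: √3401/179 ≈ 0.32580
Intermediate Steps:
P(s, o) = 2 + 3*o - o*s (P(s, o) = 2 - (o*(-3) + s*o) = 2 - (-3*o + o*s) = 2 + (3*o - o*s) = 2 + 3*o - o*s)
m(S, h) = 2*h/(S + h) (m(S, h) = (2*h)/(S + h) = 2*h/(S + h))
u(Z) = √(17 - 4*Z) (u(Z) = √(Z + (2 + 3*5 - 1*5*Z)) = √(Z + (2 + 15 - 5*Z)) = √(Z + (17 - 5*Z)) = √(17 - 4*Z))
1/u(m(-1, -3*6)) = 1/(√(17 - 8*(-3*6)/(-1 - 3*6))) = 1/(√(17 - 8*(-18)/(-1 - 18))) = 1/(√(17 - 8*(-18)/(-19))) = 1/(√(17 - 8*(-18)*(-1)/19)) = 1/(√(17 - 4*36/19)) = 1/(√(17 - 144/19)) = 1/(√(179/19)) = 1/(√3401/19) = √3401/179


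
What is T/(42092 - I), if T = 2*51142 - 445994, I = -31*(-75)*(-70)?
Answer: -171855/102421 ≈ -1.6779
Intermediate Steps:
I = -162750 (I = 2325*(-70) = -162750)
T = -343710 (T = 102284 - 445994 = -343710)
T/(42092 - I) = -343710/(42092 - 1*(-162750)) = -343710/(42092 + 162750) = -343710/204842 = -343710*1/204842 = -171855/102421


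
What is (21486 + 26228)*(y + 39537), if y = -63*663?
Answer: -106497648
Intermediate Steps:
y = -41769
(21486 + 26228)*(y + 39537) = (21486 + 26228)*(-41769 + 39537) = 47714*(-2232) = -106497648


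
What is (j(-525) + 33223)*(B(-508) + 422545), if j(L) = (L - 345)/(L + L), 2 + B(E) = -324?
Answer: 70138658378/5 ≈ 1.4028e+10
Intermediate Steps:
B(E) = -326 (B(E) = -2 - 324 = -326)
j(L) = (-345 + L)/(2*L) (j(L) = (-345 + L)/((2*L)) = (-345 + L)*(1/(2*L)) = (-345 + L)/(2*L))
(j(-525) + 33223)*(B(-508) + 422545) = ((½)*(-345 - 525)/(-525) + 33223)*(-326 + 422545) = ((½)*(-1/525)*(-870) + 33223)*422219 = (29/35 + 33223)*422219 = (1162834/35)*422219 = 70138658378/5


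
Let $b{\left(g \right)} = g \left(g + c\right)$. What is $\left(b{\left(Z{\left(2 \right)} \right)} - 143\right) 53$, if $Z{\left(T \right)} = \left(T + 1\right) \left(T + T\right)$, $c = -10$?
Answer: $-6307$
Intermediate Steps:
$Z{\left(T \right)} = 2 T \left(1 + T\right)$ ($Z{\left(T \right)} = \left(1 + T\right) 2 T = 2 T \left(1 + T\right)$)
$b{\left(g \right)} = g \left(-10 + g\right)$ ($b{\left(g \right)} = g \left(g - 10\right) = g \left(-10 + g\right)$)
$\left(b{\left(Z{\left(2 \right)} \right)} - 143\right) 53 = \left(2 \cdot 2 \left(1 + 2\right) \left(-10 + 2 \cdot 2 \left(1 + 2\right)\right) - 143\right) 53 = \left(2 \cdot 2 \cdot 3 \left(-10 + 2 \cdot 2 \cdot 3\right) - 143\right) 53 = \left(12 \left(-10 + 12\right) - 143\right) 53 = \left(12 \cdot 2 - 143\right) 53 = \left(24 - 143\right) 53 = \left(-119\right) 53 = -6307$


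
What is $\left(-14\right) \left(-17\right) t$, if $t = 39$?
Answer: $9282$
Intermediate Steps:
$\left(-14\right) \left(-17\right) t = \left(-14\right) \left(-17\right) 39 = 238 \cdot 39 = 9282$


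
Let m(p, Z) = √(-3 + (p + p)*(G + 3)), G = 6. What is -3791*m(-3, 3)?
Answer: -3791*I*√57 ≈ -28621.0*I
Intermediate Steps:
m(p, Z) = √(-3 + 18*p) (m(p, Z) = √(-3 + (p + p)*(6 + 3)) = √(-3 + (2*p)*9) = √(-3 + 18*p))
-3791*m(-3, 3) = -3791*√(-3 + 18*(-3)) = -3791*√(-3 - 54) = -3791*I*√57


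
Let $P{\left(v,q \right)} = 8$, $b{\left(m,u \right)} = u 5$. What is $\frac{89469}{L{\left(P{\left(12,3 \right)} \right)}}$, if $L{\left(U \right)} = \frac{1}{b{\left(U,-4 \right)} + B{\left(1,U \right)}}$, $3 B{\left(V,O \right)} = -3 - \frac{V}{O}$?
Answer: $- \frac{15060615}{8} \approx -1.8826 \cdot 10^{6}$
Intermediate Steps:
$b{\left(m,u \right)} = 5 u$
$B{\left(V,O \right)} = -1 - \frac{V}{3 O}$ ($B{\left(V,O \right)} = \frac{-3 - \frac{V}{O}}{3} = -1 - \frac{V}{3 O}$)
$L{\left(U \right)} = \frac{1}{-20 + \frac{- \frac{1}{3} - U}{U}}$ ($L{\left(U \right)} = \frac{1}{5 \left(-4\right) + \frac{- U - \frac{1}{3}}{U}} = \frac{1}{-20 + \frac{- U - \frac{1}{3}}{U}} = \frac{1}{-20 + \frac{- \frac{1}{3} - U}{U}}$)
$\frac{89469}{L{\left(P{\left(12,3 \right)} \right)}} = \frac{89469}{\left(-3\right) 8 \frac{1}{1 + 63 \cdot 8}} = \frac{89469}{\left(-3\right) 8 \frac{1}{1 + 504}} = \frac{89469}{\left(-3\right) 8 \cdot \frac{1}{505}} = \frac{89469}{- \frac{24}{505}} = 89469 \left(- \frac{505}{24}\right) = - \frac{15060615}{8}$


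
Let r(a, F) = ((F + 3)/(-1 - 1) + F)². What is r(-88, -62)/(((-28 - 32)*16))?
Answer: -845/768 ≈ -1.1003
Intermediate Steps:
r(a, F) = (-3/2 + F/2)² (r(a, F) = ((3 + F)/(-2) + F)² = ((3 + F)*(-½) + F)² = ((-3/2 - F/2) + F)² = (-3/2 + F/2)²)
r(-88, -62)/(((-28 - 32)*16)) = ((-3 - 62)²/4)/(((-28 - 32)*16)) = ((¼)*(-65)²)/((-60*16)) = ((¼)*4225)/(-960) = (4225/4)*(-1/960) = -845/768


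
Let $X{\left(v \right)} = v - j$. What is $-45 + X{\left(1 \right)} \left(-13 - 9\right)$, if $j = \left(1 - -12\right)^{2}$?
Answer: $3651$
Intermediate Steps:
$j = 169$ ($j = \left(1 + 12\right)^{2} = 13^{2} = 169$)
$X{\left(v \right)} = -169 + v$ ($X{\left(v \right)} = v - 169 = -169 + v$)
$-45 + X{\left(1 \right)} \left(-13 - 9\right) = -45 + \left(-169 + 1\right) \left(-13 - 9\right) = -45 - 168 \left(-13 - 9\right) = -45 - -3696 = -45 + 3696 = 3651$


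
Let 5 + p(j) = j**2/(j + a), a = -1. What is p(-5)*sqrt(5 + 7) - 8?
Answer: -8 - 55*sqrt(3)/3 ≈ -39.754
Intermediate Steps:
p(j) = -5 + j**2/(-1 + j) (p(j) = -5 + j**2/(j - 1) = -5 + j**2/(-1 + j))
p(-5)*sqrt(5 + 7) - 8 = ((5 + (-5)**2 - 5*(-5))/(-1 - 5))*sqrt(5 + 7) - 8 = ((5 + 25 + 25)/(-6))*sqrt(12) - 8 = (-1/6*55)*(2*sqrt(3)) - 8 = -55*sqrt(3)/3 - 8 = -8 - 55*sqrt(3)/3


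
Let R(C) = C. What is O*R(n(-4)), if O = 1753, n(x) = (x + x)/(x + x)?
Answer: 1753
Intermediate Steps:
n(x) = 1 (n(x) = (2*x)/((2*x)) = (2*x)*(1/(2*x)) = 1)
O*R(n(-4)) = 1753*1 = 1753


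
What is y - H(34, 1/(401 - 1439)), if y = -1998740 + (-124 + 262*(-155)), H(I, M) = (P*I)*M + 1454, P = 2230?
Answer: -1059203722/519 ≈ -2.0409e+6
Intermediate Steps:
H(I, M) = 1454 + 2230*I*M (H(I, M) = (2230*I)*M + 1454 = 2230*I*M + 1454 = 1454 + 2230*I*M)
y = -2039474 (y = -1998740 + (-124 - 40610) = -1998740 - 40734 = -2039474)
y - H(34, 1/(401 - 1439)) = -2039474 - (1454 + 2230*34/(401 - 1439)) = -2039474 - (1454 + 2230*34/(-1038)) = -2039474 - (1454 + 2230*34*(-1/1038)) = -2039474 - (1454 - 37910/519) = -2039474 - 1*716716/519 = -2039474 - 716716/519 = -1059203722/519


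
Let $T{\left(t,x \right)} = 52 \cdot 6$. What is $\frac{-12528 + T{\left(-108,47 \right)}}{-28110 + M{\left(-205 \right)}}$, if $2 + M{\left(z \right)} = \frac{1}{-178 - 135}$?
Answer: $\frac{1274536}{2933019} \approx 0.43455$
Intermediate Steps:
$T{\left(t,x \right)} = 312$
$M{\left(z \right)} = - \frac{627}{313}$ ($M{\left(z \right)} = -2 + \frac{1}{-178 - 135} = -2 + \frac{1}{-313} = -2 - \frac{1}{313} = - \frac{627}{313}$)
$\frac{-12528 + T{\left(-108,47 \right)}}{-28110 + M{\left(-205 \right)}} = \frac{-12528 + 312}{-28110 - \frac{627}{313}} = - \frac{12216}{- \frac{8799057}{313}} = \left(-12216\right) \left(- \frac{313}{8799057}\right) = \frac{1274536}{2933019}$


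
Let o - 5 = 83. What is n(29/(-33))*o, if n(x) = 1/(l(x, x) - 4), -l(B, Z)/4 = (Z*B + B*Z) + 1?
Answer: -11979/1930 ≈ -6.2067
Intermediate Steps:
o = 88 (o = 5 + 83 = 88)
l(B, Z) = -4 - 8*B*Z (l(B, Z) = -4*((Z*B + B*Z) + 1) = -4*((B*Z + B*Z) + 1) = -4*(2*B*Z + 1) = -4*(1 + 2*B*Z) = -4 - 8*B*Z)
n(x) = 1/(-8 - 8*x²) (n(x) = 1/((-4 - 8*x*x) - 4) = 1/((-4 - 8*x²) - 4) = 1/(-8 - 8*x²))
n(29/(-33))*o = -1/(8 + 8*(29/(-33))²)*88 = -1/(8 + 8*(29*(-1/33))²)*88 = -1/(8 + 8*(-29/33)²)*88 = -1/(8 + 8*(841/1089))*88 = -1/(8 + 6728/1089)*88 = -1/15440/1089*88 = -1*1089/15440*88 = -1089/15440*88 = -11979/1930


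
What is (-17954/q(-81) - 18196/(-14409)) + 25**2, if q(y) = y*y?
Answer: 6549621155/10504161 ≈ 623.53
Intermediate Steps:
q(y) = y**2
(-17954/q(-81) - 18196/(-14409)) + 25**2 = (-17954/((-81)**2) - 18196/(-14409)) + 25**2 = (-17954/6561 - 18196*(-1/14409)) + 625 = (-17954*1/6561 + 18196/14409) + 625 = (-17954/6561 + 18196/14409) + 625 = -15479470/10504161 + 625 = 6549621155/10504161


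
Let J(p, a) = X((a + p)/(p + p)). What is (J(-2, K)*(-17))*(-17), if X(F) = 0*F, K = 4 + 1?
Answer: 0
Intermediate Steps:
K = 5
X(F) = 0
J(p, a) = 0
(J(-2, K)*(-17))*(-17) = (0*(-17))*(-17) = 0*(-17) = 0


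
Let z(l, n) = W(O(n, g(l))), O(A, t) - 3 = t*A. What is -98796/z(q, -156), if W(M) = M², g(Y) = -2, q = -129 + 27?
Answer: -32932/33075 ≈ -0.99568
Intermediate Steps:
q = -102
O(A, t) = 3 + A*t (O(A, t) = 3 + t*A = 3 + A*t)
z(l, n) = (3 - 2*n)² (z(l, n) = (3 + n*(-2))² = (3 - 2*n)²)
-98796/z(q, -156) = -98796/(3 - 2*(-156))² = -98796/(3 + 312)² = -98796/(315²) = -98796/99225 = -98796*1/99225 = -32932/33075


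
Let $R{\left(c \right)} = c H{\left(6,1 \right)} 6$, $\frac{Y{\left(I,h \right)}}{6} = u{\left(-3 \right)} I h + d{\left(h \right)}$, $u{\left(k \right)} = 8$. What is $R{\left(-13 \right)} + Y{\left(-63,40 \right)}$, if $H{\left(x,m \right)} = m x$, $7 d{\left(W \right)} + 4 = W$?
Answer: $- \frac{849780}{7} \approx -1.214 \cdot 10^{5}$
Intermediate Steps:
$d{\left(W \right)} = - \frac{4}{7} + \frac{W}{7}$
$Y{\left(I,h \right)} = - \frac{24}{7} + \frac{6 h}{7} + 48 I h$ ($Y{\left(I,h \right)} = 6 \left(8 I h + \left(- \frac{4}{7} + \frac{h}{7}\right)\right) = 6 \left(- \frac{4}{7} + \frac{h}{7} + 8 I h\right) = - \frac{24}{7} + \frac{6 h}{7} + 48 I h$)
$R{\left(c \right)} = 36 c$ ($R{\left(c \right)} = c 1 \cdot 6 \cdot 6 = c 6 \cdot 6 = 6 c 6 = 36 c$)
$R{\left(-13 \right)} + Y{\left(-63,40 \right)} = 36 \left(-13\right) + \left(- \frac{24}{7} + \frac{6}{7} \cdot 40 + 48 \left(-63\right) 40\right) = -468 - \frac{846504}{7} = - \frac{849780}{7}$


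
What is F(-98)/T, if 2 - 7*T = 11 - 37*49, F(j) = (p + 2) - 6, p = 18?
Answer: 49/902 ≈ 0.054324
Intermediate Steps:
F(j) = 14 (F(j) = (18 + 2) - 6 = 20 - 6 = 14)
T = 1804/7 (T = 2/7 - (11 - 37*49)/7 = 2/7 - (11 - 1813)/7 = 2/7 - 1/7*(-1802) = 2/7 + 1802/7 = 1804/7 ≈ 257.71)
F(-98)/T = 14/(1804/7) = 14*(7/1804) = 49/902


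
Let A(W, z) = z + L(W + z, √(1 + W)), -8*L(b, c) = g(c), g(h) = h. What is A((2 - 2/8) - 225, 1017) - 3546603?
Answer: -3545586 - I*√889/16 ≈ -3.5456e+6 - 1.8635*I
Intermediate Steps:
L(b, c) = -c/8
A(W, z) = z - √(1 + W)/8
A((2 - 2/8) - 225, 1017) - 3546603 = (1017 - √(1 + ((2 - 2/8) - 225))/8) - 3546603 = (1017 - √(1 + ((2 + (⅛)*(-2)) - 225))/8) - 3546603 = (1017 - √(1 + ((2 - ¼) - 225))/8) - 3546603 = (1017 - √(1 + (7/4 - 225))/8) - 3546603 = (1017 - √(1 - 893/4)/8) - 3546603 = (1017 - I*√889/16) - 3546603 = -3545586 - I*√889/16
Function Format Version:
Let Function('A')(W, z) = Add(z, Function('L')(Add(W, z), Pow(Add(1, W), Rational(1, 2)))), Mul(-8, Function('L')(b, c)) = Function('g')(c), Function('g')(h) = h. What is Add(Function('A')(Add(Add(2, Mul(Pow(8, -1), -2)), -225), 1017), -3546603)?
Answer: Add(-3545586, Mul(Rational(-1, 16), I, Pow(889, Rational(1, 2)))) ≈ Add(-3.5456e+6, Mul(-1.8635, I))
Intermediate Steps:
Function('L')(b, c) = Mul(Rational(-1, 8), c)
Function('A')(W, z) = Add(z, Mul(Rational(-1, 8), Pow(Add(1, W), Rational(1, 2))))
Add(Function('A')(Add(Add(2, Mul(Pow(8, -1), -2)), -225), 1017), -3546603) = Add(Add(1017, Mul(Rational(-1, 8), Pow(Add(1, Add(Add(2, Mul(Pow(8, -1), -2)), -225)), Rational(1, 2)))), -3546603) = Add(Add(1017, Mul(Rational(-1, 8), Pow(Add(1, Add(Add(2, Mul(Rational(1, 8), -2)), -225)), Rational(1, 2)))), -3546603) = Add(Add(1017, Mul(Rational(-1, 8), Pow(Add(1, Add(Add(2, Rational(-1, 4)), -225)), Rational(1, 2)))), -3546603) = Add(Add(1017, Mul(Rational(-1, 8), Pow(Add(1, Add(Rational(7, 4), -225)), Rational(1, 2)))), -3546603) = Add(Add(1017, Mul(Rational(-1, 8), Pow(Add(1, Rational(-893, 4)), Rational(1, 2)))), -3546603) = Add(Add(1017, Mul(Rational(-1, 8), Pow(Rational(-889, 4), Rational(1, 2)))), -3546603) = Add(Add(1017, Mul(Rational(-1, 8), Mul(Rational(1, 2), I, Pow(889, Rational(1, 2))))), -3546603) = Add(Add(1017, Mul(Rational(-1, 16), I, Pow(889, Rational(1, 2)))), -3546603) = Add(-3545586, Mul(Rational(-1, 16), I, Pow(889, Rational(1, 2))))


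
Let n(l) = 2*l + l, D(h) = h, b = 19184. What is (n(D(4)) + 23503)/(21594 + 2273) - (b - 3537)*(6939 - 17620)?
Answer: 3988786885784/23867 ≈ 1.6713e+8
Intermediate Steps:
n(l) = 3*l
(n(D(4)) + 23503)/(21594 + 2273) - (b - 3537)*(6939 - 17620) = (3*4 + 23503)/(21594 + 2273) - (19184 - 3537)*(6939 - 17620) = (12 + 23503)/23867 - 15647*(-10681) = 23515*(1/23867) - 1*(-167125607) = 23515/23867 + 167125607 = 3988786885784/23867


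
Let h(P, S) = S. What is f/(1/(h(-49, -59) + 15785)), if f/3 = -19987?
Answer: -942946686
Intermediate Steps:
f = -59961 (f = 3*(-19987) = -59961)
f/(1/(h(-49, -59) + 15785)) = -59961/(1/(-59 + 15785)) = -59961/(1/15726) = -59961/1/15726 = -59961*15726 = -942946686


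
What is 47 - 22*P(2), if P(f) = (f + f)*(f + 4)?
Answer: -481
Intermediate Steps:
P(f) = 2*f*(4 + f) (P(f) = (2*f)*(4 + f) = 2*f*(4 + f))
47 - 22*P(2) = 47 - 44*2*(4 + 2) = 47 - 44*2*6 = 47 - 22*24 = 47 - 528 = -481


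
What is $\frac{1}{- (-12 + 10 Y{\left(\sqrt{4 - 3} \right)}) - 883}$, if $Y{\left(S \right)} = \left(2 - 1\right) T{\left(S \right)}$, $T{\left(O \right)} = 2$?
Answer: $- \frac{1}{891} \approx -0.0011223$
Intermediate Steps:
$Y{\left(S \right)} = 2$ ($Y{\left(S \right)} = \left(2 - 1\right) 2 = 1 \cdot 2 = 2$)
$\frac{1}{- (-12 + 10 Y{\left(\sqrt{4 - 3} \right)}) - 883} = \frac{1}{- (-12 + 10 \cdot 2) - 883} = \frac{1}{- (-12 + 20) - 883} = \frac{1}{\left(-1\right) 8 - 883} = \frac{1}{-8 - 883} = \frac{1}{-891} = - \frac{1}{891}$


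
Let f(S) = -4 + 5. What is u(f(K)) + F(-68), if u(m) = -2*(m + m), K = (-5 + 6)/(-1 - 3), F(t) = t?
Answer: -72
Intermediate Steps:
K = -1/4 (K = 1/(-4) = 1*(-1/4) = -1/4 ≈ -0.25000)
f(S) = 1
u(m) = -4*m
u(f(K)) + F(-68) = -4*1 - 68 = -4 - 68 = -72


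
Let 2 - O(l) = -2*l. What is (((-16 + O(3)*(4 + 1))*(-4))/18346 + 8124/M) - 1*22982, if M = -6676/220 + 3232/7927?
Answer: -928039553277874/39909897573 ≈ -23253.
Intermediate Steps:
O(l) = 2 + 2*l (O(l) = 2 - (-2)*l = 2 + 2*l)
M = -13052403/435985 (M = -6676*1/220 + 3232*(1/7927) = -1669/55 + 3232/7927 = -13052403/435985 ≈ -29.938)
(((-16 + O(3)*(4 + 1))*(-4))/18346 + 8124/M) - 1*22982 = (((-16 + (2 + 2*3)*(4 + 1))*(-4))/18346 + 8124/(-13052403/435985)) - 1*22982 = (((-16 + (2 + 6)*5)*(-4))*(1/18346) + 8124*(-435985/13052403)) - 22982 = (((-16 + 8*5)*(-4))*(1/18346) - 1180647380/4350801) - 22982 = (((-16 + 40)*(-4))*(1/18346) - 1180647380/4350801) - 22982 = ((24*(-4))*(1/18346) - 1180647380/4350801) - 22982 = (-96*1/18346 - 1180647380/4350801) - 22982 = (-48/9173 - 1180647380/4350801) - 22982 = -10830287255188/39909897573 - 22982 = -928039553277874/39909897573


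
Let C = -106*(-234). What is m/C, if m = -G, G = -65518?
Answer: 32759/12402 ≈ 2.6414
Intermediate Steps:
m = 65518 (m = -1*(-65518) = 65518)
C = 24804
m/C = 65518/24804 = 65518*(1/24804) = 32759/12402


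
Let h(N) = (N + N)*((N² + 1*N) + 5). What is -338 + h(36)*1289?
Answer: 124083958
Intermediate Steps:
h(N) = 2*N*(5 + N + N²) (h(N) = (2*N)*((N² + N) + 5) = (2*N)*((N + N²) + 5) = (2*N)*(5 + N + N²) = 2*N*(5 + N + N²))
-338 + h(36)*1289 = -338 + (2*36*(5 + 36 + 36²))*1289 = -338 + (2*36*(5 + 36 + 1296))*1289 = -338 + (2*36*1337)*1289 = -338 + 96264*1289 = -338 + 124084296 = 124083958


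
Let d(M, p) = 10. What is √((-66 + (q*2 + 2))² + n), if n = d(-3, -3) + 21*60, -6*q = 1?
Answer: √48679/3 ≈ 73.544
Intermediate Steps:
q = -⅙ (q = -⅙*1 = -⅙ ≈ -0.16667)
n = 1270 (n = 10 + 21*60 = 10 + 1260 = 1270)
√((-66 + (q*2 + 2))² + n) = √((-66 + (-⅙*2 + 2))² + 1270) = √((-66 + (-⅓ + 2))² + 1270) = √((-66 + 5/3)² + 1270) = √((-193/3)² + 1270) = √(37249/9 + 1270) = √(48679/9) = √48679/3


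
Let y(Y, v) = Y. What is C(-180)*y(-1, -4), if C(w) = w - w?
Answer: 0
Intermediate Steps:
C(w) = 0
C(-180)*y(-1, -4) = 0*(-1) = 0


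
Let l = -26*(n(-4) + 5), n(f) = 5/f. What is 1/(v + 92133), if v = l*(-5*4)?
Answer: 1/94083 ≈ 1.0629e-5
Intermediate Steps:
l = -195/2 (l = -26*(5/(-4) + 5) = -26*(5*(-1/4) + 5) = -26*(-5/4 + 5) = -26*15/4 = -195/2 ≈ -97.500)
v = 1950 (v = -(-975)*4/2 = -195/2*(-20) = 1950)
1/(v + 92133) = 1/(1950 + 92133) = 1/94083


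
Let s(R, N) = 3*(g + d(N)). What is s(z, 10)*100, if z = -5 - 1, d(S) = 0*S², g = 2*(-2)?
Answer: -1200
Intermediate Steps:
g = -4
d(S) = 0
z = -6
s(R, N) = -12 (s(R, N) = 3*(-4 + 0) = 3*(-4) = -12)
s(z, 10)*100 = -12*100 = -1200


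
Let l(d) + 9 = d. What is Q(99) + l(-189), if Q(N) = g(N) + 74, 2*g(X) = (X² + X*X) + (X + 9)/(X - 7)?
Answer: 445169/46 ≈ 9677.6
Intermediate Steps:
l(d) = -9 + d
g(X) = X² + (9 + X)/(2*(-7 + X)) (g(X) = ((X² + X*X) + (X + 9)/(X - 7))/2 = ((X² + X²) + (9 + X)/(-7 + X))/2 = (2*X² + (9 + X)/(-7 + X))/2 = X² + (9 + X)/(2*(-7 + X)))
Q(N) = 74 + (9 + N - 14*N² + 2*N³)/(2*(-7 + N)) (Q(N) = (9 + N - 14*N² + 2*N³)/(2*(-7 + N)) + 74 = 74 + (9 + N - 14*N² + 2*N³)/(2*(-7 + N)))
Q(99) + l(-189) = (-1027 - 14*99² + 2*99³ + 149*99)/(2*(-7 + 99)) + (-9 - 189) = (½)*(-1027 - 14*9801 + 2*970299 + 14751)/92 - 198 = (½)*(1/92)*(-1027 - 137214 + 1940598 + 14751) - 198 = (½)*(1/92)*1817108 - 198 = 454277/46 - 198 = 445169/46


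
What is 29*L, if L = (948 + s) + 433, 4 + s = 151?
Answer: 44312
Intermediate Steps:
s = 147 (s = -4 + 151 = 147)
L = 1528 (L = (948 + 147) + 433 = 1095 + 433 = 1528)
29*L = 29*1528 = 44312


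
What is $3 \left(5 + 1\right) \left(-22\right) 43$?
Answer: $-17028$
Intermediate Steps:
$3 \left(5 + 1\right) \left(-22\right) 43 = 3 \cdot 6 \left(-22\right) 43 = 18 \left(-22\right) 43 = \left(-396\right) 43 = -17028$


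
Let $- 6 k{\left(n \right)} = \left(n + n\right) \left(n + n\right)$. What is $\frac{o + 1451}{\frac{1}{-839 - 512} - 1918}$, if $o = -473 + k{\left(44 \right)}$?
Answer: $\frac{1267238}{7773657} \approx 0.16302$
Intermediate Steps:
$k{\left(n \right)} = - \frac{2 n^{2}}{3}$ ($k{\left(n \right)} = - \frac{\left(n + n\right) \left(n + n\right)}{6} = - \frac{2 n 2 n}{6} = - \frac{4 n^{2}}{6} = - \frac{2 n^{2}}{3}$)
$o = - \frac{5291}{3}$ ($o = -473 - \frac{2 \cdot 44^{2}}{3} = -473 - \frac{3872}{3} = - \frac{5291}{3} \approx -1763.7$)
$\frac{o + 1451}{\frac{1}{-839 - 512} - 1918} = \frac{- \frac{5291}{3} + 1451}{\frac{1}{-839 - 512} - 1918} = - \frac{938}{3 \left(\frac{1}{-839 - 512} - 1918\right)} = - \frac{938}{3 \left(\frac{1}{-1351} - 1918\right)} = - \frac{938}{3 \left(- \frac{1}{1351} - 1918\right)} = - \frac{938}{3 \left(- \frac{2591219}{1351}\right)} = \left(- \frac{938}{3}\right) \left(- \frac{1351}{2591219}\right) = \frac{1267238}{7773657}$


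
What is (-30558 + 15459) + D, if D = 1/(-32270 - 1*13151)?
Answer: -685811680/45421 ≈ -15099.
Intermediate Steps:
D = -1/45421 (D = 1/(-32270 - 13151) = 1/(-45421) = -1/45421 ≈ -2.2016e-5)
(-30558 + 15459) + D = (-30558 + 15459) - 1/45421 = -15099 - 1/45421 = -685811680/45421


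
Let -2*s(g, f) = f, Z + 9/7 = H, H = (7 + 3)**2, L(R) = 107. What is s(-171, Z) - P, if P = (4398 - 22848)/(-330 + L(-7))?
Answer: -412393/3122 ≈ -132.09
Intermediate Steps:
H = 100 (H = 10**2 = 100)
Z = 691/7 (Z = -9/7 + 100 = 691/7 ≈ 98.714)
s(g, f) = -f/2
P = 18450/223 (P = (4398 - 22848)/(-330 + 107) = -18450/(-223) = -18450*(-1/223) = 18450/223 ≈ 82.735)
s(-171, Z) - P = -1/2*691/7 - 1*18450/223 = -691/14 - 18450/223 = -412393/3122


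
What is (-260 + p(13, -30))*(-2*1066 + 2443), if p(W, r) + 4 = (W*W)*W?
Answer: 601163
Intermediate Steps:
p(W, r) = -4 + W³ (p(W, r) = -4 + (W*W)*W = -4 + W²*W = -4 + W³)
(-260 + p(13, -30))*(-2*1066 + 2443) = (-260 + (-4 + 13³))*(-2*1066 + 2443) = (-260 + (-4 + 2197))*(-2132 + 2443) = (-260 + 2193)*311 = 1933*311 = 601163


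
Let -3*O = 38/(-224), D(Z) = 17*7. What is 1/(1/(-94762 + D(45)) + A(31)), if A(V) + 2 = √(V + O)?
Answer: 6019335685776/81430663908331 + 35829189796*√219135/81430663908331 ≈ 0.27989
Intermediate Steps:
D(Z) = 119
O = 19/336 (O = -38/(3*(-224)) = -38*(-1)/(3*224) = -⅓*(-19/112) = 19/336 ≈ 0.056548)
A(V) = -2 + √(19/336 + V) (A(V) = -2 + √(V + 19/336) = -2 + √(19/336 + V))
1/(1/(-94762 + D(45)) + A(31)) = 1/(1/(-94762 + 119) + (-2 + √(399 + 7056*31)/84)) = 1/(1/(-94643) + (-2 + √(399 + 218736)/84)) = 1/(-1/94643 + (-2 + √219135/84)) = 1/(-189287/94643 + √219135/84)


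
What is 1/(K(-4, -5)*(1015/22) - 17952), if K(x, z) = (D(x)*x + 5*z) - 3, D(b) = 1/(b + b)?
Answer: -4/76883 ≈ -5.2027e-5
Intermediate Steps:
D(b) = 1/(2*b)
K(x, z) = -5/2 + 5*z (K(x, z) = ((1/(2*x))*x + 5*z) - 3 = (½ + 5*z) - 3 = -5/2 + 5*z)
1/(K(-4, -5)*(1015/22) - 17952) = 1/((-5/2 + 5*(-5))*(1015/22) - 17952) = 1/((-5/2 - 25)*(1015*(1/22)) - 17952) = 1/(-55/2*1015/22 - 17952) = 1/(-5075/4 - 17952) = 1/(-76883/4) = -4/76883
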